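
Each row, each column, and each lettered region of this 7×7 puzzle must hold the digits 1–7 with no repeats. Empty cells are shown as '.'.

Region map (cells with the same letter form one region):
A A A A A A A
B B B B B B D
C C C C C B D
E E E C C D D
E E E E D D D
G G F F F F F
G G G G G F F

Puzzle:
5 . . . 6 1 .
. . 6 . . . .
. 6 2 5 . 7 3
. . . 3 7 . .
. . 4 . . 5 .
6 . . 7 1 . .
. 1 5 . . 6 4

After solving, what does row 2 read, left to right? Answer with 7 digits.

row 3, column 5 = 4 (sole candidate).
row 4, column 3 = 1 (sole candidate).
row 5, column 5 = 2 (sole candidate).
row 6, column 3 = 3 (sole candidate).
row 6, column 6 = 2 (sole candidate).
row 6, column 7 = 5 (sole candidate).
row 7, column 4 = 2 (sole candidate).
row 7, column 5 = 3 (sole candidate).
row 1, column 3 = 7 (sole candidate).
row 1, column 4 = 4 (sole candidate).
row 1, column 7 = 2 (sole candidate).
row 2, column 4 = 1: row 2 has {6}; col 4 has {2,3,4,5,7}; region has {6,7} → only 1 remains.
row 2, column 5 = 5: row 2 has {1,6}; col 5 has {1,2,3,4,6,7}; region has {1,6,7} → only 5 remains.
row 2, column 7 = 7: row 2 has {1,5,6}; col 7 has {2,3,4,5}; region has {2,3,5} → only 7 remains.
row 3, column 1 = 1 (sole candidate).
row 4, column 1 = 2 (sole candidate).
row 4, column 2 = 5 (sole candidate).
row 4, column 6 = 4 (sole candidate).
row 4, column 7 = 6 (sole candidate).
row 5, column 4 = 6 (sole candidate).
row 5, column 7 = 1 (sole candidate).
row 6, column 2 = 4 (sole candidate).
row 7, column 1 = 7 (sole candidate).
row 1, column 2 = 3 (sole candidate).
row 2, column 2 = 2: row 2 has {1,5,6,7}; col 2 has {1,3,4,5,6}; region has {1,5,6,7} → only 2 remains.
row 2, column 6 = 3: row 2 has {1,2,5,6,7}; col 6 has {1,2,4,5,6,7}; region has {1,2,5,6,7} → only 3 remains.
row 5, column 1 = 3 (sole candidate).
row 5, column 2 = 7 (sole candidate).
row 2, column 1 = 4: row 2 has {1,2,3,5,6,7}; col 1 has {1,2,3,5,6,7}; region has {1,2,3,5,6,7} → only 4 remains.

4261537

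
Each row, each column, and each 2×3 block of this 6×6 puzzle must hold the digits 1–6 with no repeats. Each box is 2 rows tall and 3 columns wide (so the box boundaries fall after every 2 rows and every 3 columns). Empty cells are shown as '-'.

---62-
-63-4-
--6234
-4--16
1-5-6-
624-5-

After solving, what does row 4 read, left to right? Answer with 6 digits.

342516

R1C3 = 1 (sole candidate).
R3C1 = 5 (sole candidate).
R3C2 = 1 (sole candidate).
R4C3 = 2: row 4 has {1,4,6}; col 3 has {1,3,4,5,6}; box has {1,4,5,6} → only 2 remains.
R4C4 = 5: row 4 has {1,2,4,6}; col 4 has {2,6}; box has {1,2,3,4,6} → only 5 remains.
R5C2 = 3 (sole candidate).
R5C4 = 4 (sole candidate).
R5C6 = 2 (sole candidate).
R1C1 = 4 (sole candidate).
R1C2 = 5 (sole candidate).
R1C6 = 3 (sole candidate).
R2C1 = 2 (sole candidate).
R2C4 = 1 (sole candidate).
R2C6 = 5 (sole candidate).
R4C1 = 3: row 4 has {1,2,4,5,6}; col 1 has {1,2,4,5,6}; box has {1,2,4,5,6} → only 3 remains.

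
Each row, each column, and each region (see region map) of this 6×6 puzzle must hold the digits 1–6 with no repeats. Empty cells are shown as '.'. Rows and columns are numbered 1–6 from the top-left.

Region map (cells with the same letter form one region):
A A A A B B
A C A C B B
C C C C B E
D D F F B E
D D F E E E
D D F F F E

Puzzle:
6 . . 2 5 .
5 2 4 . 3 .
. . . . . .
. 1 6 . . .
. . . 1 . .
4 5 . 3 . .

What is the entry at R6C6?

R1C2 = 3: row 1 has {2,5,6}; col 2 has {1,2,5}; region has {2,4,5,6} → only 3 remains.
R1C3 = 1: row 1 has {2,3,5,6}; col 3 has {4,6}; region has {2,3,4,5,6} → only 1 remains.
R1C6 = 4: row 1 has {1,2,3,5,6}; col 6 has {}; region has {3,5} → only 4 remains.
R2C4 = 6: row 2 has {2,3,4,5}; col 4 has {1,2,3}; region has {2} → only 6 remains.
R2C6 = 1: row 2 has {2,3,4,5,6}; col 6 has {4}; region has {3,4,5} → only 1 remains.
R3C2 = 4: row 3 has {}; col 2 has {1,2,3,5}; region has {2,6} → only 4 remains.
R3C4 = 5: row 3 has {4}; col 4 has {1,2,3,6}; region has {2,4,6} → only 5 remains.
R4C4 = 4: row 4 has {1,6}; col 4 has {1,2,3,5,6}; region has {3,6} → only 4 remains.
R4C5 = 2: row 4 has {1,4,6}; col 5 has {3,5}; region has {1,3,4,5} → only 2 remains.
R5C2 = 6: row 5 has {1}; col 2 has {1,2,3,4,5}; region has {1,4,5} → only 6 remains.
R5C5 = 4: row 5 has {1,6}; col 5 has {2,3,5}; region has {1} → only 4 remains.
R6C3 = 2: row 6 has {3,4,5}; col 3 has {1,4,6}; region has {3,4,6} → only 2 remains.
R6C5 = 1: row 6 has {2,3,4,5}; col 5 has {2,3,4,5}; region has {2,3,4,6} → only 1 remains.
R6C6 = 6: row 6 has {1,2,3,4,5}; col 6 has {1,4}; region has {1,4} → only 6 remains.

6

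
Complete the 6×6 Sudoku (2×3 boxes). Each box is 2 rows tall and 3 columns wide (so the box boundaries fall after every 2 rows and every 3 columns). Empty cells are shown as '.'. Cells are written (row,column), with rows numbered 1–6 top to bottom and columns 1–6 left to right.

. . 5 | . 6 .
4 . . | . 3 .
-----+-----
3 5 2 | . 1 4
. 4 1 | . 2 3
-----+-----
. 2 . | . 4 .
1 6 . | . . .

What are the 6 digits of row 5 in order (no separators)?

(1,1) = 2 (sole candidate).
(1,6) = 1 (sole candidate).
(2,2) = 1 (sole candidate).
(2,3) = 6 (sole candidate).
(3,4) = 6 (sole candidate).
(4,1) = 6 (sole candidate).
(4,4) = 5 (sole candidate).
(5,1) = 5: row 5 has {2,4}; col 1 has {1,2,3,4,6}; box has {1,2,6} → only 5 remains.
(5,3) = 3: row 5 has {2,4,5}; col 3 has {1,2,5,6}; box has {1,2,5,6} → only 3 remains.
(5,4) = 1: row 5 has {2,3,4,5}; col 4 has {5,6}; box has {4} → only 1 remains.
(5,6) = 6: row 5 has {1,2,3,4,5}; col 6 has {1,3,4}; box has {1,4} → only 6 remains.

523146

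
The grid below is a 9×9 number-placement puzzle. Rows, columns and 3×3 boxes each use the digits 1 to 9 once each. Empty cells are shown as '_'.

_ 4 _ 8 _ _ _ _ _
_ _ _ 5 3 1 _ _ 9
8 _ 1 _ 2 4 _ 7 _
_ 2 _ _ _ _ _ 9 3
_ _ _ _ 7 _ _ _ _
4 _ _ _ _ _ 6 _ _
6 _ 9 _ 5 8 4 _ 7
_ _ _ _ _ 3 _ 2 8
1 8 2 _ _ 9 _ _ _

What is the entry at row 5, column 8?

row 7, column 2 = 3 (sole candidate).
row 7, column 8 = 1 (sole candidate).
row 7, column 4 = 2 (sole candidate).
row 2, column 8 = 4 (hidden single in row 2).
row 2, column 7 = 8 (hidden single in row 2).
row 2, column 1 = 2 (hidden single in row 2).
row 3, column 7 = 3 (hidden single in row 3).
row 9, column 7 = 5 (sole candidate).
row 9, column 9 = 6 (sole candidate).
row 3, column 9 = 5 (sole candidate).
row 8, column 7 = 9 (sole candidate).
row 9, column 5 = 4 (sole candidate).
row 9, column 8 = 3 (sole candidate).
row 1, column 8 = 6 (sole candidate).
row 9, column 4 = 7 (sole candidate).
row 1, column 5 = 9 (sole candidate).
row 1, column 6 = 7 (sole candidate).
row 3, column 4 = 6 (sole candidate).
row 8, column 4 = 1 (sole candidate).
row 8, column 5 = 6 (sole candidate).
row 3, column 2 = 9 (sole candidate).
row 4, column 4 = 4 (sole candidate).
row 5, column 9 = 4 (hidden single in row 5).
row 6, column 4 = 9 (hidden single in row 6).
row 5, column 4 = 3 (sole candidate).
row 5, column 1 = 9 (hidden single in row 5).
row 6, column 3 = 3 (hidden single in row 6).
row 1, column 3 = 5 (sole candidate).
row 1, column 1 = 3 (sole candidate).
row 6, column 2 = 7 (hidden single in row 6).
row 2, column 2 = 6 (sole candidate).
row 2, column 3 = 7 (sole candidate).
row 4, column 1 = 5 (sole candidate).
row 4, column 6 = 6 (sole candidate).
row 5, column 2 = 1 (sole candidate).
row 5, column 7 = 2 (sole candidate).
row 6, column 9 = 1 (sole candidate).
row 8, column 1 = 7 (sole candidate).
row 8, column 2 = 5 (sole candidate).
row 8, column 3 = 4 (sole candidate).
row 1, column 7 = 1 (sole candidate).
row 1, column 9 = 2 (sole candidate).
row 4, column 3 = 8 (sole candidate).
row 4, column 5 = 1 (sole candidate).
row 4, column 7 = 7 (sole candidate).
row 5, column 3 = 6 (sole candidate).
row 5, column 6 = 5 (sole candidate).
row 5, column 8 = 8: row 5 has {1,2,3,4,5,6,7,9}; col 8 has {1,2,3,4,6,7,9}; box has {1,2,3,4,6,7,9} → only 8 remains.

8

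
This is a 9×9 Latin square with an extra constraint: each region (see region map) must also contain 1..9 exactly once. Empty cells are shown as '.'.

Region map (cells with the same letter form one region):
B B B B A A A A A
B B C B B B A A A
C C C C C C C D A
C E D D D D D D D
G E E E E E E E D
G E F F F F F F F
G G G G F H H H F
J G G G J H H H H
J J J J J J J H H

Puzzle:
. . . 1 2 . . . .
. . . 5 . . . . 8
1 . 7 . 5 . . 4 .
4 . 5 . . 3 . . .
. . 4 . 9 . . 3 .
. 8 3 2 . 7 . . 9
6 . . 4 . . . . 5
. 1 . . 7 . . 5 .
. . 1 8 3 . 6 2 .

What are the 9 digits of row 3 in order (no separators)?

137958246

r6c1 = 5: row 6 has {2,3,7,8,9}; col 1 has {1,4,6}; region has {1,4,6} → only 5 remains.
r9c1 = 9: row 9 has {1,2,3,6,8}; col 1 has {1,4,5,6}; region has {1,3,6,7,8} → only 9 remains.
r8c1 = 2: row 8 has {1,5,7}; col 1 has {1,4,5,6,9}; region has {1,3,6,7,8,9} → only 2 remains.
r5c1 = 8: in row 5, 8 can only go here (every other open cell in that row sees an 8).
r8c3 = 9: row 8 has {1,2,5,7}; col 3 has {1,3,4,5,7}; region has {1,4,5,6,8} → only 9 remains.
r8c4 = 3: row 8 has {1,2,5,7,9}; col 4 has {1,2,4,5,8}; region has {1,4,5,6,8,9} → only 3 remains.
r7c3 = 2: row 7 has {4,5,6}; col 3 has {1,3,4,5,7,9}; region has {1,3,4,5,6,8,9} → only 2 remains.
r2c3 = 6: row 2 has {5,8}; col 3 has {1,2,3,4,5,7,9}; region has {1,4,5,7} → only 6 remains.
r2c5 = 4: row 2 has {5,6,8}; col 5 has {2,3,5,7,9}; region has {1,5} → only 4 remains.
r3c4 = 9: row 3 has {1,4,5,7}; col 4 has {1,2,3,4,5,8}; region has {1,4,5,6,7} → only 9 remains.
r7c2 = 7: row 7 has {2,4,5,6}; col 2 has {1,8}; region has {1,2,3,4,5,6,8,9} → only 7 remains.
r1c3 = 8: row 1 has {1,2}; col 3 has {1,2,3,4,5,6,7,9}; region has {1,4,5} → only 8 remains.
r3c9 = 6: in row 3, 6 can only go here (every other open cell in that row sees a 6).
r8c9 = 4: row 8 has {1,2,3,5,7,9}; col 9 has {5,6,8,9}; region has {2,5} → only 4 remains.
r9c9 = 7: row 9 has {1,2,3,6,8,9}; col 9 has {4,5,6,8,9}; region has {2,4,5} → only 7 remains.
r1c9 = 3: row 1 has {1,2,8}; col 9 has {4,5,6,7,8,9}; region has {2,6,8} → only 3 remains.
r8c7 = 8: row 8 has {1,2,3,4,5,7,9}; col 7 has {6}; region has {2,4,5,7} → only 8 remains.
r1c1 = 7: row 1 has {1,2,3,8}; col 1 has {1,2,4,5,6,8,9}; region has {1,4,5,8} → only 7 remains.
r1c8 = 9: row 1 has {1,2,3,7,8}; col 8 has {2,3,4,5}; region has {2,3,6,8} → only 9 remains.
r2c1 = 3: row 2 has {4,5,6,8}; col 1 has {1,2,4,5,6,7,8,9}; region has {1,4,5,7,8} → only 3 remains.
r7c8 = 1: row 7 has {2,4,5,6,7}; col 8 has {2,3,4,5,9}; region has {2,4,5,7,8} → only 1 remains.
r8c6 = 6: row 8 has {1,2,3,4,5,7,8,9}; col 6 has {3,7}; region has {1,2,4,5,7,8} → only 6 remains.
r1c2 = 6: row 1 has {1,2,3,7,8,9}; col 2 has {1,7,8}; region has {1,3,4,5,7,8} → only 6 remains.
r2c8 = 7: row 2 has {3,4,5,6,8}; col 8 has {1,2,3,4,5,9}; region has {2,3,6,8,9} → only 7 remains.
r4c2 = 2: row 4 has {3,4,5}; col 2 has {1,6,7,8}; region has {3,4,8,9} → only 2 remains.
r4c9 = 1: row 4 has {2,3,4,5}; col 9 has {3,4,5,6,7,8,9}; region has {3,4,5} → only 1 remains.
r5c2 = 5: row 5 has {3,4,8,9}; col 2 has {1,2,6,7,8}; region has {2,3,4,8,9} → only 5 remains.
r5c6 = 1: row 5 has {3,4,5,8,9}; col 6 has {3,6,7}; region has {2,3,4,5,8,9} → only 1 remains.
r5c7 = 7: row 5 has {1,3,4,5,8,9}; col 7 has {6,8}; region has {1,2,3,4,5,8,9} → only 7 remains.
r5c9 = 2: row 5 has {1,3,4,5,7,8,9}; col 9 has {1,3,4,5,6,7,8,9}; region has {1,3,4,5} → only 2 remains.
r6c8 = 6: row 6 has {2,3,5,7,8,9}; col 8 has {1,2,3,4,5,7,9}; region has {2,3,5,7,9} → only 6 remains.
r7c5 = 8: row 7 has {1,2,4,5,6,7}; col 5 has {2,3,4,5,7,9}; region has {2,3,5,6,7,9} → only 8 remains.
r7c6 = 9: row 7 has {1,2,4,5,6,7,8}; col 6 has {1,3,6,7}; region has {1,2,4,5,6,7,8} → only 9 remains.
r7c7 = 3: row 7 has {1,2,4,5,6,7,8,9}; col 7 has {6,7,8}; region has {1,2,4,5,6,7,8,9} → only 3 remains.
r9c2 = 4: row 9 has {1,2,3,6,7,8,9}; col 2 has {1,2,5,6,7,8}; region has {1,2,3,6,7,8,9} → only 4 remains.
r9c6 = 5: row 9 has {1,2,3,4,6,7,8,9}; col 6 has {1,3,6,7,9}; region has {1,2,3,4,6,7,8,9} → only 5 remains.
r1c6 = 4: row 1 has {1,2,3,6,7,8,9}; col 6 has {1,3,5,6,7,9}; region has {2,3,6,7,8,9} → only 4 remains.
r1c7 = 5: row 1 has {1,2,3,4,6,7,8,9}; col 7 has {3,6,7,8}; region has {2,3,4,6,7,8,9} → only 5 remains.
r2c2 = 9: row 2 has {3,4,5,6,7,8}; col 2 has {1,2,4,5,6,7,8}; region has {1,3,4,5,6,7,8} → only 9 remains.
r2c6 = 2: row 2 has {3,4,5,6,7,8,9}; col 6 has {1,3,4,5,6,7,9}; region has {1,3,4,5,6,7,8,9} → only 2 remains.
r2c7 = 1: row 2 has {2,3,4,5,6,7,8,9}; col 7 has {3,5,6,7,8}; region has {2,3,4,5,6,7,8,9} → only 1 remains.
r3c2 = 3: row 3 has {1,4,5,6,7,9}; col 2 has {1,2,4,5,6,7,8,9}; region has {1,4,5,6,7,9} → only 3 remains.
r3c6 = 8: row 3 has {1,3,4,5,6,7,9}; col 6 has {1,2,3,4,5,6,7,9}; region has {1,3,4,5,6,7,9} → only 8 remains.
r3c7 = 2: row 3 has {1,3,4,5,6,7,8,9}; col 7 has {1,3,5,6,7,8}; region has {1,3,4,5,6,7,8,9} → only 2 remains.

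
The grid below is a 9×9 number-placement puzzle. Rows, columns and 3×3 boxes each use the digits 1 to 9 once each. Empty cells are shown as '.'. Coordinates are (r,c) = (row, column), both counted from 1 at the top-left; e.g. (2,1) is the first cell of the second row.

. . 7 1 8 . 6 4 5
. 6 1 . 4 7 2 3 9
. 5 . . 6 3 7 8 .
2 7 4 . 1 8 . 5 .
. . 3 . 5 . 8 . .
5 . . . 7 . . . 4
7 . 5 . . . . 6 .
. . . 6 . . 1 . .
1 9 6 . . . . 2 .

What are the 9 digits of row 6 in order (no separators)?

(2,1) = 8 (sole candidate).
(2,4) = 5 (sole candidate).
(3,9) = 1 (sole candidate).
(5,2) = 1 (sole candidate).
(6,2) = 8: row 6 has {4,5,7}; col 2 has {1,5,6,7,9}; box has {1,2,3,4,5,7} → only 8 remains.
(6,3) = 9: row 6 has {4,5,7,8}; col 3 has {1,3,4,5,6,7}; box has {1,2,3,4,5,7,8} → only 9 remains.
(6,7) = 3: row 6 has {4,5,7,8,9}; col 7 has {1,2,6,7,8}; box has {4,5,8} → only 3 remains.
(6,8) = 1: row 6 has {3,4,5,7,8,9}; col 8 has {2,3,4,5,6,8}; box has {3,4,5,8} → only 1 remains.
(9,5) = 3 (sole candidate).
(3,3) = 2 (sole candidate).
(3,4) = 9 (sole candidate).
(4,4) = 3 (sole candidate).
(4,7) = 9 (sole candidate).
(4,9) = 6 (sole candidate).
(5,1) = 6 (sole candidate).
(5,8) = 7 (sole candidate).
(5,9) = 2 (sole candidate).
(6,4) = 2: row 6 has {1,3,4,5,7,8,9}; col 4 has {1,3,5,6,9}; box has {1,3,5,7,8} → only 2 remains.
(6,6) = 6: row 6 has {1,2,3,4,5,7,8,9}; col 6 has {3,7,8}; box has {1,2,3,5,7,8} → only 6 remains.

589276314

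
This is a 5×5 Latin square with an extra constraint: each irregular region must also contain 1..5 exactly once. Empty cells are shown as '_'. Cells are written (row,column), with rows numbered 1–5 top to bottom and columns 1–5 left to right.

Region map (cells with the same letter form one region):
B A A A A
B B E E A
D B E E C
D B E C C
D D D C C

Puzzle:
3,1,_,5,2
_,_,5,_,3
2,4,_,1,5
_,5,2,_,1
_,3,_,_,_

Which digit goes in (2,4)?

4

(1,3) = 4 (sole candidate).
(2,1) = 1 (sole candidate).
(2,2) = 2 (sole candidate).
(2,4) = 4: row 2 has {1,2,3,5}; col 4 has {1,5}; region has {1,2,5} → only 4 remains.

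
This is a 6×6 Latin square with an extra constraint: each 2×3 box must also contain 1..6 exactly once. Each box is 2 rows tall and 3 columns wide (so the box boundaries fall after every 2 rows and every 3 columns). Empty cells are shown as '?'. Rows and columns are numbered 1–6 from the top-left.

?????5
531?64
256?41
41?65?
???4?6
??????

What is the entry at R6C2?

6

R1C1 = 6 (sole candidate).
R2C4 = 2 (sole candidate).
R3C4 = 3 (sole candidate).
R4C3 = 3 (sole candidate).
R4C6 = 2 (sole candidate).
R5C2 = 2 (sole candidate).
R5C3 = 5 (sole candidate).
R6C3 = 4 (sole candidate).
R6C6 = 3 (sole candidate).
R1C2 = 4 (sole candidate).
R1C3 = 2 (sole candidate).
R1C4 = 1 (sole candidate).
R1C5 = 3 (sole candidate).
R5C5 = 1 (sole candidate).
R6C1 = 1 (sole candidate).
R6C2 = 6: row 6 has {1,3,4}; col 2 has {1,2,3,4,5}; box has {1,2,4,5} → only 6 remains.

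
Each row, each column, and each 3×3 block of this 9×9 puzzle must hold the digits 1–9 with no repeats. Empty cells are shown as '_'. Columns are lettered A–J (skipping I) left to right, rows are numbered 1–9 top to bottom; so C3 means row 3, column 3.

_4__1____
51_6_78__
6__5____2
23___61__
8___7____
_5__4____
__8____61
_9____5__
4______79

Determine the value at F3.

4

B5 = 6: row 5 has {7,8}; col 2 has {1,3,4,5,9}; box has {2,3,5,8} → only 6 remains.
B9 = 2: row 9 has {4,7,9}; col 2 has {1,3,4,5,6,9}; box has {4,8,9} → only 2 remains.
G9 = 3: row 9 has {2,4,7,9}; col 7 has {1,5,8}; box has {1,5,6,7,9} → only 3 remains.
B7 = 7: row 7 has {1,6,8}; col 2 has {1,2,3,4,5,6,9}; box has {2,4,8,9} → only 7 remains.
B3 = 8: row 3 has {2,5,6}; col 2 has {1,2,3,4,5,6,7,9}; box has {1,4,5,6} → only 8 remains.
A7 = 3: row 7 has {1,6,7,8}; col 1 has {2,4,5,6,8}; box has {2,4,7,8,9} → only 3 remains.
A8 = 1: row 8 has {5,9}; col 1 has {2,3,4,5,6,8}; box has {2,3,4,7,8,9} → only 1 remains.
C8 = 6: row 8 has {1,5,9}; col 3 has {8}; box has {1,2,3,4,7,8,9} → only 6 remains.
C9 = 5: row 9 has {2,3,4,7,9}; col 3 has {6,8}; box has {1,2,3,4,6,7,8,9} → only 5 remains.
H3 = 1: in row 3, 1 can only go here (every other open cell in that row sees a 1).
D8 = 7: in row 8, 7 can only go here (every other open cell in that row sees a 7).
E9 = 6: in row 9, 6 can only go here (every other open cell in that row sees a 6).
D7 = 4: in column 4, 4 can only go here (every other open cell in that column sees a 4).
G7 = 2: row 7 has {1,3,4,6,7,8}; col 7 has {1,3,5,8}; box has {1,3,5,6,7,9} → only 2 remains.
F3 = 4: in column 6, 4 can only go here (every other open cell in that column sees a 4).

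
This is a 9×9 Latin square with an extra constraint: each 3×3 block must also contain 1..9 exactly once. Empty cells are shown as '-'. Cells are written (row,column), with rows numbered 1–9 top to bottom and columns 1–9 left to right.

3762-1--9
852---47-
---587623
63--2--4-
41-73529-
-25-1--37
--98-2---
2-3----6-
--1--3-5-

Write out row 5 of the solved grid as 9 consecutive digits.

418735296

(1,5) = 4: row 1 has {1,2,3,6,7,9}; col 5 has {1,2,3,8}; box has {1,2,5,7,8} → only 4 remains.
(1,8) = 8: row 1 has {1,2,3,4,6,7,9}; col 8 has {2,3,4,5,6,7,9}; box has {2,3,4,6,7,9} → only 8 remains.
(2,9) = 1: row 2 has {2,4,5,7,8}; col 9 has {3,7,9}; box has {2,3,4,6,7,8,9} → only 1 remains.
(3,3) = 4: row 3 has {2,3,5,6,7,8}; col 3 has {1,2,3,5,6,9}; box has {2,3,5,6,7,8} → only 4 remains.
(4,4) = 9: row 4 has {2,3,4,6}; col 4 has {2,5,7,8}; box has {1,2,3,5,7} → only 9 remains.
(4,6) = 8: row 4 has {2,3,4,6,9}; col 6 has {1,2,3,5,7}; box has {1,2,3,5,7,9} → only 8 remains.
(4,9) = 5: row 4 has {2,3,4,6,8,9}; col 9 has {1,3,7,9}; box has {2,3,4,7,9} → only 5 remains.
(5,3) = 8: row 5 has {1,2,3,4,5,7,9}; col 3 has {1,2,3,4,5,6,9}; box has {1,2,3,4,5,6} → only 8 remains.
(5,9) = 6: row 5 has {1,2,3,4,5,7,8,9}; col 9 has {1,3,5,7,9}; box has {2,3,4,5,7,9} → only 6 remains.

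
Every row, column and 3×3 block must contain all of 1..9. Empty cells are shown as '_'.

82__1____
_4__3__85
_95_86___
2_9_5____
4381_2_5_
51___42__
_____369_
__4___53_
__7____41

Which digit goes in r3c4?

r6c3 = 6: row 6 has {1,2,4,5}; col 3 has {4,5,7,8,9}; box has {1,2,3,4,5,8,9} → only 6 remains.
r6c8 = 7: row 6 has {1,2,4,5,6}; col 8 has {3,4,5,8,9}; box has {2,5} → only 7 remains.
r7c1 = 1: row 7 has {3,6,9}; col 1 has {2,4,5,8}; box has {4,7} → only 1 remains.
r7c3 = 2: row 7 has {1,3,6,9}; col 3 has {4,5,6,7,8,9}; box has {1,4,7} → only 2 remains.
r9c7 = 8: row 9 has {1,4,7}; col 7 has {2,5,6}; box has {1,3,4,5,6,9} → only 8 remains.
r1c3 = 3: row 1 has {1,2,8}; col 3 has {2,4,5,6,7,8,9}; box has {2,4,5,8,9} → only 3 remains.
r1c8 = 6: row 1 has {1,2,3,8}; col 8 has {3,4,5,7,8,9}; box has {5,8} → only 6 remains.
r2c3 = 1: row 2 has {3,4,5,8}; col 3 has {2,3,4,5,6,7,8,9}; box has {2,3,4,5,8,9} → only 1 remains.
r3c1 = 7: row 3 has {5,6,8,9}; col 1 has {1,2,4,5,8}; box has {1,2,3,4,5,8,9} → only 7 remains.
r4c2 = 7: row 4 has {2,5,9}; col 2 has {1,2,3,4,9}; box has {1,2,3,4,5,6,8,9} → only 7 remains.
r4c6 = 8: row 4 has {2,5,7,9}; col 6 has {2,3,4,6}; box has {1,2,4,5} → only 8 remains.
r4c8 = 1: row 4 has {2,5,7,8,9}; col 8 has {3,4,5,6,7,8,9}; box has {2,5,7} → only 1 remains.
r5c7 = 9: row 5 has {1,2,3,4,5,8}; col 7 has {2,5,6,8}; box has {1,2,5,7} → only 9 remains.
r5c9 = 6: row 5 has {1,2,3,4,5,8,9}; col 9 has {1,5}; box has {1,2,5,7,9} → only 6 remains.
r6c5 = 9: row 6 has {1,2,4,5,6,7}; col 5 has {1,3,5,8}; box has {1,2,4,5,8} → only 9 remains.
r7c9 = 7: row 7 has {1,2,3,6,9}; col 9 has {1,5,6}; box has {1,3,4,5,6,8,9} → only 7 remains.
r8c9 = 2: row 8 has {3,4,5}; col 9 has {1,5,6,7}; box has {1,3,4,5,6,7,8,9} → only 2 remains.
r2c1 = 6: row 2 has {1,3,4,5,8}; col 1 has {1,2,4,5,7,8}; box has {1,2,3,4,5,7,8,9} → only 6 remains.
r2c7 = 7: row 2 has {1,3,4,5,6,8}; col 7 has {2,5,6,8,9}; box has {5,6,8} → only 7 remains.
r3c8 = 2: row 3 has {5,6,7,8,9}; col 8 has {1,3,4,5,6,7,8,9}; box has {5,6,7,8} → only 2 remains.
r5c5 = 7: row 5 has {1,2,3,4,5,6,8,9}; col 5 has {1,3,5,8,9}; box has {1,2,4,5,8,9} → only 7 remains.
r6c4 = 3: row 6 has {1,2,4,5,6,7,9}; col 4 has {1}; box has {1,2,4,5,7,8,9} → only 3 remains.
r6c9 = 8: row 6 has {1,2,3,4,5,6,7,9}; col 9 has {1,2,5,6,7}; box has {1,2,5,6,7,9} → only 8 remains.
r7c5 = 4: row 7 has {1,2,3,6,7,9}; col 5 has {1,3,5,7,8,9}; box has {3} → only 4 remains.
r8c1 = 9: row 8 has {2,3,4,5}; col 1 has {1,2,4,5,6,7,8}; box has {1,2,4,7} → only 9 remains.
r8c5 = 6: row 8 has {2,3,4,5,9}; col 5 has {1,3,4,5,7,8,9}; box has {3,4} → only 6 remains.
r9c1 = 3: row 9 has {1,4,7,8}; col 1 has {1,2,4,5,6,7,8,9}; box has {1,2,4,7,9} → only 3 remains.
r9c5 = 2: row 9 has {1,3,4,7,8}; col 5 has {1,3,4,5,6,7,8,9}; box has {3,4,6} → only 2 remains.
r1c7 = 4: row 1 has {1,2,3,6,8}; col 7 has {2,5,6,7,8,9}; box has {2,5,6,7,8} → only 4 remains.
r1c9 = 9: row 1 has {1,2,3,4,6,8}; col 9 has {1,2,5,6,7,8}; box has {2,4,5,6,7,8} → only 9 remains.
r2c6 = 9: row 2 has {1,3,4,5,6,7,8}; col 6 has {2,3,4,6,8}; box has {1,3,6,8} → only 9 remains.
r3c4 = 4: row 3 has {2,5,6,7,8,9}; col 4 has {1,3}; box has {1,3,6,8,9} → only 4 remains.

4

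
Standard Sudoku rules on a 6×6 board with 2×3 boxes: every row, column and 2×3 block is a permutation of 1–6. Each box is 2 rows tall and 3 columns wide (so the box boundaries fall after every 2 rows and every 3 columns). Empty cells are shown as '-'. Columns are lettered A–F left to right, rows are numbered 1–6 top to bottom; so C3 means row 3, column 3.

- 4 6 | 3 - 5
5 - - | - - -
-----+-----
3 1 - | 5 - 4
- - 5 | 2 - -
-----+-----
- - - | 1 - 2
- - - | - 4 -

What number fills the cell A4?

C3 = 2: row 3 has {1,3,4,5}; col 3 has {5,6}; box has {1,3,5} → only 2 remains.
E3 = 6: row 3 has {1,2,3,4,5}; col 5 has {4}; box has {2,4,5} → only 6 remains.
B4 = 6: row 4 has {2,5}; col 2 has {1,4}; box has {1,2,3,5} → only 6 remains.
D6 = 6: row 6 has {4}; col 4 has {1,2,3,5}; box has {1,2,4} → only 6 remains.
F6 = 3: row 6 has {4,6}; col 6 has {2,4,5}; box has {1,2,4,6} → only 3 remains.
D2 = 4: row 2 has {5}; col 4 has {1,2,3,5,6}; box has {3,5} → only 4 remains.
A4 = 4: row 4 has {2,5,6}; col 1 has {3,5}; box has {1,2,3,5,6} → only 4 remains.

4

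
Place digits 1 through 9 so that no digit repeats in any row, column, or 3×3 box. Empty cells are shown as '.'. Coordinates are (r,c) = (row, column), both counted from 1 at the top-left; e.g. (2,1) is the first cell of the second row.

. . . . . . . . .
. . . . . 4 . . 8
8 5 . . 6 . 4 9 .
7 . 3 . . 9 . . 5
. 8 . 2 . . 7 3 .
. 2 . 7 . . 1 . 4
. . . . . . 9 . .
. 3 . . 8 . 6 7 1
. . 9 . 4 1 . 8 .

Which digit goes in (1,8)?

(4,5) = 1 (sole candidate).
(5,5) = 5 (sole candidate).
(5,6) = 6 (sole candidate).
(5,9) = 9 (sole candidate).
(6,5) = 3 (sole candidate).
(6,6) = 8 (sole candidate).
(6,8) = 6 (sole candidate).
(4,4) = 4 (sole candidate).
(4,8) = 2 (sole candidate).
(6,3) = 5 (sole candidate).
(4,2) = 6 (sole candidate).
(4,7) = 8 (sole candidate).
(6,1) = 9 (sole candidate).
(9,2) = 7 (sole candidate).
(1,4) = 8 (hidden single in row 1).
(7,3) = 8 (hidden single in row 7).
(8,4) = 9 (hidden single in row 8).
(7,8) = 4 (hidden single in column 8).
(7,2) = 1 (sole candidate).
(2,2) = 9 (sole candidate).
(1,2) = 4 (sole candidate).
(1,5) = 9 (hidden single in row 1).
(1,9) = 6 (hidden single in column 9).
(2,3) = 6 (hidden single in column 3).
(2,5) = 7 (hidden single in row 2).
(7,5) = 2 (sole candidate).
(7,9) = 3 (sole candidate).
(8,6) = 5 (sole candidate).
(9,9) = 2 (sole candidate).
(3,9) = 7 (sole candidate).
(7,4) = 6 (sole candidate).
(7,6) = 7 (sole candidate).
(9,4) = 3 (sole candidate).
(9,7) = 5 (sole candidate).
(3,4) = 1 (sole candidate).
(7,1) = 5 (sole candidate).
(9,1) = 6 (sole candidate).
(2,4) = 5 (sole candidate).
(2,8) = 1 (sole candidate).
(3,3) = 2 (sole candidate).
(3,6) = 3 (sole candidate).
(8,3) = 4 (sole candidate).
(1,6) = 2 (sole candidate).
(1,7) = 3 (sole candidate).
(1,8) = 5: row 1 has {2,3,4,6,8,9}; col 8 has {1,2,3,4,6,7,8,9}; box has {1,3,4,6,7,8,9} → only 5 remains.

5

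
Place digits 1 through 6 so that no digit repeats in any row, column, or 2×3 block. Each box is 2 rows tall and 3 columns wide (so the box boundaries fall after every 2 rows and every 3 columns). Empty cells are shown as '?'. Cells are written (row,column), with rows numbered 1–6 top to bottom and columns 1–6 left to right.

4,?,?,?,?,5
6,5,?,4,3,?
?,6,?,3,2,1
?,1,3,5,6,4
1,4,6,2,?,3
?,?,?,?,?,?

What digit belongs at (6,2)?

(1,5) = 1 (sole candidate).
(2,6) = 2 (sole candidate).
(3,1) = 5 (sole candidate).
(3,3) = 4 (sole candidate).
(4,1) = 2 (sole candidate).
(5,5) = 5 (sole candidate).
(6,1) = 3 (sole candidate).
(6,2) = 2: row 6 has {3}; col 2 has {1,4,5,6}; box has {1,3,4,6} → only 2 remains.

2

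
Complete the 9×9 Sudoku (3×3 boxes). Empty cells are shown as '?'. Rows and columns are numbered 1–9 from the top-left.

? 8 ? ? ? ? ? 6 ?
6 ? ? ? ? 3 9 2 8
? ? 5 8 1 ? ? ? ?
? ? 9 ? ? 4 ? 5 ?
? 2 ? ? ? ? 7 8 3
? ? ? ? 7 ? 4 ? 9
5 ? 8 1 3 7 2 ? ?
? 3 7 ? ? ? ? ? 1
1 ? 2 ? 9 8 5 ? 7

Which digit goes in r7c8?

r3c7 = 3 (sole candidate).
r3c9 = 4 (sole candidate).
r5c1 = 4 (sole candidate).
r6c8 = 1 (sole candidate).
r7c9 = 6 (sole candidate).
r8c1 = 9 (sole candidate).
r8c7 = 8 (sole candidate).
r8c8 = 4 (sole candidate).
r9c8 = 3 (sole candidate).
r1c7 = 1 (sole candidate).
r1c9 = 5 (sole candidate).
r3c8 = 7 (sole candidate).
r4c7 = 6 (sole candidate).
r4c9 = 2 (sole candidate).
r7c2 = 4 (sole candidate).
r7c8 = 9: row 7 has {1,2,3,4,5,6,7,8}; col 8 has {1,2,3,4,5,6,7,8}; box has {1,2,3,4,5,6,7,8} → only 9 remains.

9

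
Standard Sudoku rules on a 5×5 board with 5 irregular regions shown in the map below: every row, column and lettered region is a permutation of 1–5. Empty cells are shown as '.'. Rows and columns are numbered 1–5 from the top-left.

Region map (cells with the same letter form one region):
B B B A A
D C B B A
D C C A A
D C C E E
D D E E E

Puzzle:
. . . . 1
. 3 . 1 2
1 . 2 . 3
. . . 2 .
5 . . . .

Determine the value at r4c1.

r2c1 = 4 (sole candidate).
r2c3 = 5 (sole candidate).
r4c1 = 3: row 4 has {2}; col 1 has {1,4,5}; region has {1,4,5} → only 3 remains.

3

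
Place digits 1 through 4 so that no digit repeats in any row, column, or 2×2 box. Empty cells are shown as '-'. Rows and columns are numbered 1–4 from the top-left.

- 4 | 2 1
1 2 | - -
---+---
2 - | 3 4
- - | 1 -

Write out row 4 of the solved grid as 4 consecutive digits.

4312

row 1, column 1 = 3 (sole candidate).
row 2, column 3 = 4 (sole candidate).
row 2, column 4 = 3 (sole candidate).
row 3, column 2 = 1 (sole candidate).
row 4, column 1 = 4: row 4 has {1}; col 1 has {1,2,3}; box has {1,2} → only 4 remains.
row 4, column 2 = 3: row 4 has {1,4}; col 2 has {1,2,4}; box has {1,2,4} → only 3 remains.
row 4, column 4 = 2: row 4 has {1,3,4}; col 4 has {1,3,4}; box has {1,3,4} → only 2 remains.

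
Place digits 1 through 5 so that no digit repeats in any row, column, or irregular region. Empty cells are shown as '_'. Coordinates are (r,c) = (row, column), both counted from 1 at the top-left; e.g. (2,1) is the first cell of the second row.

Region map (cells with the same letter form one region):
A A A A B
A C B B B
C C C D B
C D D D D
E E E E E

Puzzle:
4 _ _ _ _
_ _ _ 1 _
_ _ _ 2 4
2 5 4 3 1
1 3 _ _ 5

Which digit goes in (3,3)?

(1,4) = 5: row 1 has {4}; col 4 has {1,2,3}; region has {4} → only 5 remains.
(2,1) = 3: row 2 has {1}; col 1 has {1,2,4}; region has {4,5} → only 3 remains.
(2,2) = 4: row 2 has {1,3}; col 2 has {3,5}; region has {2} → only 4 remains.
(2,5) = 2: row 2 has {1,3,4}; col 5 has {1,4,5}; region has {1,4} → only 2 remains.
(3,1) = 5: row 3 has {2,4}; col 1 has {1,2,3,4}; region has {2,4} → only 5 remains.
(3,2) = 1: row 3 has {2,4,5}; col 2 has {3,4,5}; region has {2,4,5} → only 1 remains.
(3,3) = 3: row 3 has {1,2,4,5}; col 3 has {4}; region has {1,2,4,5} → only 3 remains.

3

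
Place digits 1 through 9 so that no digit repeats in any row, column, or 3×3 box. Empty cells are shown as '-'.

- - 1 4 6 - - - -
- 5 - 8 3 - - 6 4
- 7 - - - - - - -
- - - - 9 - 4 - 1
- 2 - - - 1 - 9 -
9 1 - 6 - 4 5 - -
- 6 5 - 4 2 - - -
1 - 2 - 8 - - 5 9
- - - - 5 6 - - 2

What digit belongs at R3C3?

R2C1 = 2 (sole candidate).
R2C3 = 9 (sole candidate).
R2C6 = 7 (sole candidate).
R2C7 = 1 (sole candidate).
R5C5 = 7 (sole candidate).
R6C5 = 2 (sole candidate).
R8C6 = 3 (sole candidate).
R3C5 = 1 (sole candidate).
R8C2 = 4 (sole candidate).
R8C4 = 7 (sole candidate).
R8C7 = 6 (sole candidate).
R4C8 = 2 (hidden single in row 4).
R1C7 = 2 (hidden single in row 1).
R1C6 = 9 (hidden single in row 1).
R3C6 = 5 (sole candidate).
R4C6 = 8 (sole candidate).
R3C4 = 2 (sole candidate).
R4C2 = 3 (sole candidate).
R4C4 = 5 (sole candidate).
R5C4 = 3 (sole candidate).
R5C7 = 8 (sole candidate).
R5C9 = 6 (sole candidate).
R1C2 = 8 (sole candidate).
R5C3 = 4 (sole candidate).
R9C2 = 9 (sole candidate).
R9C4 = 1 (sole candidate).
R1C1 = 3 (sole candidate).
R1C8 = 7 (sole candidate).
R1C9 = 5 (sole candidate).
R3C3 = 6: row 3 has {1,2,5,7}; col 3 has {1,2,4,5,9}; box has {1,2,3,5,7,8,9} → only 6 remains.

6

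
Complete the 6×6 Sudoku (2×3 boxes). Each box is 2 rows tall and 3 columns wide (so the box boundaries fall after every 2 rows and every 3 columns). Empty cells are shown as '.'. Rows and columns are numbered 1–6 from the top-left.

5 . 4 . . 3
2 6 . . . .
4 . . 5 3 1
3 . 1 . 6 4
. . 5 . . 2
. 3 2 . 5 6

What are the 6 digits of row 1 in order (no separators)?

514623

row 1, column 2 = 1: row 1 has {3,4,5}; col 2 has {3,6}; box has {2,4,5,6} → only 1 remains.
row 1, column 5 = 2: row 1 has {1,3,4,5}; col 5 has {3,5,6}; box has {3} → only 2 remains.
row 2, column 3 = 3 (sole candidate).
row 2, column 6 = 5 (sole candidate).
row 3, column 2 = 2 (sole candidate).
row 3, column 3 = 6 (sole candidate).
row 4, column 2 = 5 (sole candidate).
row 4, column 4 = 2 (sole candidate).
row 5, column 2 = 4 (sole candidate).
row 5, column 5 = 1 (sole candidate).
row 6, column 1 = 1 (sole candidate).
row 6, column 4 = 4 (sole candidate).
row 1, column 4 = 6: row 1 has {1,2,3,4,5}; col 4 has {2,4,5}; box has {2,3,5} → only 6 remains.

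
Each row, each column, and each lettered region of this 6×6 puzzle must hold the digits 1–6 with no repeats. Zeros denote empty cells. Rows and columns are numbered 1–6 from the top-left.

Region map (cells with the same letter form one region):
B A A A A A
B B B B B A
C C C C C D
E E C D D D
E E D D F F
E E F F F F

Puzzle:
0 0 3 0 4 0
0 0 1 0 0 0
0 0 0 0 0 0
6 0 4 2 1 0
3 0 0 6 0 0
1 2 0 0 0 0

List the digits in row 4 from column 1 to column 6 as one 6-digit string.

654213

R4C2 = 5: row 4 has {1,2,4,6}; col 2 has {2}; region has {1,2,3,6} → only 5 remains.
R4C6 = 3: row 4 has {1,2,4,5,6}; col 6 has {}; region has {1,2,6} → only 3 remains.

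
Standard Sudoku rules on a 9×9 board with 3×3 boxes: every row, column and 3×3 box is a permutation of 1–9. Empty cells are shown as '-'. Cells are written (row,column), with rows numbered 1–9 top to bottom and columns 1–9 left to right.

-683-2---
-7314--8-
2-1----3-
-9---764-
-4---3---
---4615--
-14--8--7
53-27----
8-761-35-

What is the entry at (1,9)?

(2,1) = 9 (sole candidate).
(2,7) = 2 (sole candidate).
(3,2) = 5 (sole candidate).
(6,3) = 2 (sole candidate).
(7,1) = 6 (sole candidate).
(7,7) = 9 (sole candidate).
(7,8) = 2 (sole candidate).
(8,3) = 9 (sole candidate).
(8,6) = 4 (sole candidate).
(9,2) = 2 (sole candidate).
(9,6) = 9 (sole candidate).
(9,9) = 4 (sole candidate).
(1,1) = 4 (sole candidate).
(3,6) = 6 (sole candidate).
(3,9) = 9 (sole candidate).
(4,3) = 5 (sole candidate).
(4,4) = 8 (sole candidate).
(4,5) = 2 (sole candidate).
(5,3) = 6 (sole candidate).
(6,2) = 8 (sole candidate).
(6,9) = 3 (sole candidate).
(7,4) = 5 (sole candidate).
(7,5) = 3 (sole candidate).
(2,6) = 5 (sole candidate).
(2,9) = 6 (sole candidate).
(3,4) = 7 (sole candidate).
(3,5) = 8 (sole candidate).
(3,7) = 4 (sole candidate).
(4,9) = 1 (sole candidate).
(5,4) = 9 (sole candidate).
(5,5) = 5 (sole candidate).
(5,8) = 7 (sole candidate).
(6,1) = 7 (sole candidate).
(6,8) = 9 (sole candidate).
(8,9) = 8 (sole candidate).
(1,5) = 9 (sole candidate).
(1,8) = 1 (sole candidate).
(1,9) = 5: row 1 has {1,2,3,4,6,8,9}; col 9 has {1,3,4,6,7,8,9}; box has {1,2,3,4,6,8,9} → only 5 remains.

5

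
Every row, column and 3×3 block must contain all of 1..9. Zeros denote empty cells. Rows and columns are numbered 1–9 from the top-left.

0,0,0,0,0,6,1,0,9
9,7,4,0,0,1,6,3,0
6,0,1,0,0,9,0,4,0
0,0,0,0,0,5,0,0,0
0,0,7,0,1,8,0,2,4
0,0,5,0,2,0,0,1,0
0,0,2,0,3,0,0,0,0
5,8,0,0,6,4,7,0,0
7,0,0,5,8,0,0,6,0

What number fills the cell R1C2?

5

R2C5 = 5: row 2 has {1,3,4,6,7,9}; col 5 has {1,2,3,6,8}; box has {1,6,9} → only 5 remains.
R3C5 = 7: row 3 has {1,4,6,9}; col 5 has {1,2,3,5,6,8}; box has {1,5,6,9} → only 7 remains.
R5C1 = 3: row 5 has {1,2,4,7,8}; col 1 has {5,6,7,9}; box has {5,7} → only 3 remains.
R7C6 = 7: row 7 has {2,3}; col 6 has {1,4,5,6,8,9}; box has {3,4,5,6,8} → only 7 remains.
R8C8 = 9: row 8 has {4,5,6,7,8}; col 8 has {1,2,3,4,6}; box has {6,7} → only 9 remains.
R9C6 = 2: row 9 has {5,6,7,8}; col 6 has {1,4,5,6,7,8,9}; box has {3,4,5,6,7,8} → only 2 remains.
R1C5 = 4: row 1 has {1,6,9}; col 5 has {1,2,3,5,6,7,8}; box has {1,5,6,7,9} → only 4 remains.
R4C5 = 9: row 4 has {5}; col 5 has {1,2,3,4,5,6,7,8}; box has {1,2,5,8} → only 9 remains.
R5C4 = 6: row 5 has {1,2,3,4,7,8}; col 4 has {5}; box has {1,2,5,8,9} → only 6 remains.
R6C6 = 3: row 6 has {1,2,5}; col 6 has {1,2,4,5,6,7,8,9}; box has {1,2,5,6,8,9} → only 3 remains.
R8C3 = 3: row 8 has {4,5,6,7,8,9}; col 3 has {1,2,4,5,7}; box has {2,5,7,8} → only 3 remains.
R8C4 = 1: row 8 has {3,4,5,6,7,8,9}; col 4 has {5,6}; box has {2,3,4,5,6,7,8} → only 1 remains.
R8C9 = 2: row 8 has {1,3,4,5,6,7,8,9}; col 9 has {4,9}; box has {6,7,9} → only 2 remains.
R9C3 = 9: row 9 has {2,5,6,7,8}; col 3 has {1,2,3,4,5,7}; box has {2,3,5,7,8} → only 9 remains.
R1C3 = 8: row 1 has {1,4,6,9}; col 3 has {1,2,3,4,5,7,9}; box has {1,4,6,7,9} → only 8 remains.
R2C9 = 8: row 2 has {1,3,4,5,6,7,9}; col 9 has {2,4,9}; box has {1,3,4,6,9} → only 8 remains.
R3C9 = 5: row 3 has {1,4,6,7,9}; col 9 has {2,4,8,9}; box has {1,3,4,6,8,9} → only 5 remains.
R4C3 = 6: row 4 has {5,9}; col 3 has {1,2,3,4,5,7,8,9}; box has {3,5,7} → only 6 remains.
R5C2 = 9: row 5 has {1,2,3,4,6,7,8}; col 2 has {7,8}; box has {3,5,6,7} → only 9 remains.
R5C7 = 5: row 5 has {1,2,3,4,6,7,8,9}; col 7 has {1,6,7}; box has {1,2,4} → only 5 remains.
R6C2 = 4: row 6 has {1,2,3,5}; col 2 has {7,8,9}; box has {3,5,6,7,9} → only 4 remains.
R6C4 = 7: row 6 has {1,2,3,4,5}; col 4 has {1,5,6}; box has {1,2,3,5,6,8,9} → only 7 remains.
R6C9 = 6: row 6 has {1,2,3,4,5,7}; col 9 has {2,4,5,8,9}; box has {1,2,4,5} → only 6 remains.
R7C4 = 9: row 7 has {2,3,7}; col 4 has {1,5,6,7}; box has {1,2,3,4,5,6,7,8} → only 9 remains.
R7C9 = 1: row 7 has {2,3,7,9}; col 9 has {2,4,5,6,8,9}; box has {2,6,7,9} → only 1 remains.
R9C2 = 1: row 9 has {2,5,6,7,8,9}; col 2 has {4,7,8,9}; box has {2,3,5,7,8,9} → only 1 remains.
R9C9 = 3: row 9 has {1,2,5,6,7,8,9}; col 9 has {1,2,4,5,6,8,9}; box has {1,2,6,7,9} → only 3 remains.
R1C1 = 2: row 1 has {1,4,6,8,9}; col 1 has {3,5,6,7,9}; box has {1,4,6,7,8,9} → only 2 remains.
R1C4 = 3: row 1 has {1,2,4,6,8,9}; col 4 has {1,5,6,7,9}; box has {1,4,5,6,7,9} → only 3 remains.
R1C8 = 7: row 1 has {1,2,3,4,6,8,9}; col 8 has {1,2,3,4,6,9}; box has {1,3,4,5,6,8,9} → only 7 remains.
R2C4 = 2: row 2 has {1,3,4,5,6,7,8,9}; col 4 has {1,3,5,6,7,9}; box has {1,3,4,5,6,7,9} → only 2 remains.
R3C2 = 3: row 3 has {1,4,5,6,7,9}; col 2 has {1,4,7,8,9}; box has {1,2,4,6,7,8,9} → only 3 remains.
R3C4 = 8: row 3 has {1,3,4,5,6,7,9}; col 4 has {1,2,3,5,6,7,9}; box has {1,2,3,4,5,6,7,9} → only 8 remains.
R3C7 = 2: row 3 has {1,3,4,5,6,7,8,9}; col 7 has {1,5,6,7}; box has {1,3,4,5,6,7,8,9} → only 2 remains.
R4C2 = 2: row 4 has {5,6,9}; col 2 has {1,3,4,7,8,9}; box has {3,4,5,6,7,9} → only 2 remains.
R4C4 = 4: row 4 has {2,5,6,9}; col 4 has {1,2,3,5,6,7,8,9}; box has {1,2,3,5,6,7,8,9} → only 4 remains.
R4C8 = 8: row 4 has {2,4,5,6,9}; col 8 has {1,2,3,4,6,7,9}; box has {1,2,4,5,6} → only 8 remains.
R4C9 = 7: row 4 has {2,4,5,6,8,9}; col 9 has {1,2,3,4,5,6,8,9}; box has {1,2,4,5,6,8} → only 7 remains.
R6C1 = 8: row 6 has {1,2,3,4,5,6,7}; col 1 has {2,3,5,6,7,9}; box has {2,3,4,5,6,7,9} → only 8 remains.
R6C7 = 9: row 6 has {1,2,3,4,5,6,7,8}; col 7 has {1,2,5,6,7}; box has {1,2,4,5,6,7,8} → only 9 remains.
R7C1 = 4: row 7 has {1,2,3,7,9}; col 1 has {2,3,5,6,7,8,9}; box has {1,2,3,5,7,8,9} → only 4 remains.
R7C2 = 6: row 7 has {1,2,3,4,7,9}; col 2 has {1,2,3,4,7,8,9}; box has {1,2,3,4,5,7,8,9} → only 6 remains.
R7C7 = 8: row 7 has {1,2,3,4,6,7,9}; col 7 has {1,2,5,6,7,9}; box has {1,2,3,6,7,9} → only 8 remains.
R7C8 = 5: row 7 has {1,2,3,4,6,7,8,9}; col 8 has {1,2,3,4,6,7,8,9}; box has {1,2,3,6,7,8,9} → only 5 remains.
R9C7 = 4: row 9 has {1,2,3,5,6,7,8,9}; col 7 has {1,2,5,6,7,8,9}; box has {1,2,3,5,6,7,8,9} → only 4 remains.
R1C2 = 5: row 1 has {1,2,3,4,6,7,8,9}; col 2 has {1,2,3,4,6,7,8,9}; box has {1,2,3,4,6,7,8,9} → only 5 remains.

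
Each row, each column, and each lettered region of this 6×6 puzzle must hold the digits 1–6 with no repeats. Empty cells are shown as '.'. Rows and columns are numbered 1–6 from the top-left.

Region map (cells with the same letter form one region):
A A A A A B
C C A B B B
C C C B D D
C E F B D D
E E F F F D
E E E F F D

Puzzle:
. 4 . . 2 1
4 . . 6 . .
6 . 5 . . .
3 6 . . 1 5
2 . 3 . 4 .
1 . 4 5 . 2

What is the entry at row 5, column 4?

1

row 1, column 1 = 5: row 1 has {1,2,4}; col 1 has {1,2,3,4,6}; region has {2,4} → only 5 remains.
row 1, column 3 = 6: row 1 has {1,2,4,5}; col 3 has {3,4,5}; region has {2,4,5} → only 6 remains.
row 1, column 4 = 3: row 1 has {1,2,4,5,6}; col 4 has {5,6}; region has {2,4,5,6} → only 3 remains.
row 2, column 3 = 1: row 2 has {4,6}; col 3 has {3,4,5,6}; region has {2,3,4,5,6} → only 1 remains.
row 2, column 6 = 3: row 2 has {1,4,6}; col 6 has {1,2,5}; region has {1,6} → only 3 remains.
row 3, column 5 = 3: row 3 has {5,6}; col 5 has {1,2,4}; region has {1,2,5} → only 3 remains.
row 3, column 6 = 4: row 3 has {3,5,6}; col 6 has {1,2,3,5}; region has {1,2,3,5} → only 4 remains.
row 4, column 3 = 2: row 4 has {1,3,5,6}; col 3 has {1,3,4,5,6}; region has {3,4,5} → only 2 remains.
row 4, column 4 = 4: row 4 has {1,2,3,5,6}; col 4 has {3,5,6}; region has {1,3,6} → only 4 remains.
row 5, column 2 = 5: row 5 has {2,3,4}; col 2 has {4,6}; region has {1,2,4,6} → only 5 remains.
row 5, column 4 = 1: row 5 has {2,3,4,5}; col 4 has {3,4,5,6}; region has {2,3,4,5} → only 1 remains.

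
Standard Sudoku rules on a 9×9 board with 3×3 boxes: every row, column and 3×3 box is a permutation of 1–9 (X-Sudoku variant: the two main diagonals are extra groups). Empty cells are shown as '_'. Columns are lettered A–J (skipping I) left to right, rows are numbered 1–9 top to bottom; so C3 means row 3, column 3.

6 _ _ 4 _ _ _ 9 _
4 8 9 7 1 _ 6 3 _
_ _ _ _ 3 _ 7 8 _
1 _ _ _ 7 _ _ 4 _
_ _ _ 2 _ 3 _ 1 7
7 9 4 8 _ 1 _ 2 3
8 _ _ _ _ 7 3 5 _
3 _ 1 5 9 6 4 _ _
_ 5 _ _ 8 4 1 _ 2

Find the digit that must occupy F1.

8

J2 = 5 (sole candidate).
C3 = 5 (sole candidate).
D4 = 9 (sole candidate).
F4 = 5 (sole candidate).
G4 = 8 (sole candidate).
J4 = 6 (sole candidate).
A5 = 5 (sole candidate).
B5 = 6 (sole candidate).
C5 = 8 (sole candidate).
E5 = 4 (sole candidate).
G5 = 9 (sole candidate).
E6 = 6 (sole candidate).
G6 = 5 (sole candidate).
D7 = 1 (sole candidate).
E7 = 2 (sole candidate).
J7 = 9 (sole candidate).
B8 = 2 (sole candidate).
H8 = 7 (sole candidate).
J8 = 8 (sole candidate).
A9 = 9 (sole candidate).
D9 = 3 (sole candidate).
H9 = 6 (sole candidate).
E1 = 5 (sole candidate).
G1 = 2 (sole candidate).
J1 = 1 (sole candidate).
F2 = 2 (sole candidate).
A3 = 2 (sole candidate).
B3 = 1 (sole candidate).
D3 = 6 (sole candidate).
F3 = 9 (sole candidate).
J3 = 4 (sole candidate).
B4 = 3 (sole candidate).
C4 = 2 (sole candidate).
B7 = 4 (sole candidate).
C7 = 6 (sole candidate).
C9 = 7 (sole candidate).
B1 = 7 (sole candidate).
C1 = 3 (sole candidate).
F1 = 8: row 1 has {1,2,3,4,5,6,7,9}; col 6 has {1,2,3,4,5,6,7,9}; box has {1,2,3,4,5,6,7,9} → only 8 remains.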